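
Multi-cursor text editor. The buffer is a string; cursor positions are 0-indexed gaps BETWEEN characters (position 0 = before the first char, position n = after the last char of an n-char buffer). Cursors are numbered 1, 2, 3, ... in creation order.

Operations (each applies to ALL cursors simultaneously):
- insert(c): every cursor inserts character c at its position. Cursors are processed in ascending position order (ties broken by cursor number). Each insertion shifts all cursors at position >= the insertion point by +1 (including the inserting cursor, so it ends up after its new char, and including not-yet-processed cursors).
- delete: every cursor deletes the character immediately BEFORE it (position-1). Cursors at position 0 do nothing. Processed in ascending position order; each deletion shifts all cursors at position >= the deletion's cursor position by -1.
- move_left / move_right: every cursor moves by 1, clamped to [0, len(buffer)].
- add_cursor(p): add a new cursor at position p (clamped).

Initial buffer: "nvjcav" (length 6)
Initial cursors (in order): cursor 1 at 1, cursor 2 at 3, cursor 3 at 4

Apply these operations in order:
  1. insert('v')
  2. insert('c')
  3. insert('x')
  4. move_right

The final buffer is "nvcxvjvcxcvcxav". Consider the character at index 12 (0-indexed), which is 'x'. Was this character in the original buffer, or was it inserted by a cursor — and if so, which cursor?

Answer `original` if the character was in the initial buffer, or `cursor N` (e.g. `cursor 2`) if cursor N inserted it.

After op 1 (insert('v')): buffer="nvvjvcvav" (len 9), cursors c1@2 c2@5 c3@7, authorship .1..2.3..
After op 2 (insert('c')): buffer="nvcvjvccvcav" (len 12), cursors c1@3 c2@7 c3@10, authorship .11..22.33..
After op 3 (insert('x')): buffer="nvcxvjvcxcvcxav" (len 15), cursors c1@4 c2@9 c3@13, authorship .111..222.333..
After op 4 (move_right): buffer="nvcxvjvcxcvcxav" (len 15), cursors c1@5 c2@10 c3@14, authorship .111..222.333..
Authorship (.=original, N=cursor N): . 1 1 1 . . 2 2 2 . 3 3 3 . .
Index 12: author = 3

Answer: cursor 3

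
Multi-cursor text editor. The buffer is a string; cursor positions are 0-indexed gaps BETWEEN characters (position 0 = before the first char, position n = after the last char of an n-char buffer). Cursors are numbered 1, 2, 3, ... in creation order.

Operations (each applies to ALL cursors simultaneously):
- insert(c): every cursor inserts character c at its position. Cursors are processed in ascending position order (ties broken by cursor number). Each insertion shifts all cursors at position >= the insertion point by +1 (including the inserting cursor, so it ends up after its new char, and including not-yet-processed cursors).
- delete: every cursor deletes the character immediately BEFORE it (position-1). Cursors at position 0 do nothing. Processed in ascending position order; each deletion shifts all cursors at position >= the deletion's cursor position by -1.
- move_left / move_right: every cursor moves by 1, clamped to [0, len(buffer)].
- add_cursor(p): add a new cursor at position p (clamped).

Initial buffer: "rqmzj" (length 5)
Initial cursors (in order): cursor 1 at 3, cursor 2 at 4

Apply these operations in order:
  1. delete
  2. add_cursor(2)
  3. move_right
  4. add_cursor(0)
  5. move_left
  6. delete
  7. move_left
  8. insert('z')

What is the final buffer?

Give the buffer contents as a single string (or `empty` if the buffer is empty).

Answer: zzzzj

Derivation:
After op 1 (delete): buffer="rqj" (len 3), cursors c1@2 c2@2, authorship ...
After op 2 (add_cursor(2)): buffer="rqj" (len 3), cursors c1@2 c2@2 c3@2, authorship ...
After op 3 (move_right): buffer="rqj" (len 3), cursors c1@3 c2@3 c3@3, authorship ...
After op 4 (add_cursor(0)): buffer="rqj" (len 3), cursors c4@0 c1@3 c2@3 c3@3, authorship ...
After op 5 (move_left): buffer="rqj" (len 3), cursors c4@0 c1@2 c2@2 c3@2, authorship ...
After op 6 (delete): buffer="j" (len 1), cursors c1@0 c2@0 c3@0 c4@0, authorship .
After op 7 (move_left): buffer="j" (len 1), cursors c1@0 c2@0 c3@0 c4@0, authorship .
After op 8 (insert('z')): buffer="zzzzj" (len 5), cursors c1@4 c2@4 c3@4 c4@4, authorship 1234.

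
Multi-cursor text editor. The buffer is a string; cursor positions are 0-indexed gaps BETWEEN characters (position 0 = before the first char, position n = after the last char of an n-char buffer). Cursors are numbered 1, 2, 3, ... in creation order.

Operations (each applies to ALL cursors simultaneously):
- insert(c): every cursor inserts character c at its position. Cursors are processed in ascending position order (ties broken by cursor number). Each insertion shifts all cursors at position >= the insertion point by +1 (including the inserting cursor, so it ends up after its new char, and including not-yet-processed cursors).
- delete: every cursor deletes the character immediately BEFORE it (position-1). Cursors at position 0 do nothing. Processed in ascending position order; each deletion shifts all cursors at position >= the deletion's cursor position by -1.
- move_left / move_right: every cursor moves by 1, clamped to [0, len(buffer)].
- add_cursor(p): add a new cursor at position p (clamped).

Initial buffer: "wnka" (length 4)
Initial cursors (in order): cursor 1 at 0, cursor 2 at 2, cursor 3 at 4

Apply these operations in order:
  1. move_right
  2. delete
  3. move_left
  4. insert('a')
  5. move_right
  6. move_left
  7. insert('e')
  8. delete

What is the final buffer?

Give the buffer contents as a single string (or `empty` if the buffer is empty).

Answer: aaan

Derivation:
After op 1 (move_right): buffer="wnka" (len 4), cursors c1@1 c2@3 c3@4, authorship ....
After op 2 (delete): buffer="n" (len 1), cursors c1@0 c2@1 c3@1, authorship .
After op 3 (move_left): buffer="n" (len 1), cursors c1@0 c2@0 c3@0, authorship .
After op 4 (insert('a')): buffer="aaan" (len 4), cursors c1@3 c2@3 c3@3, authorship 123.
After op 5 (move_right): buffer="aaan" (len 4), cursors c1@4 c2@4 c3@4, authorship 123.
After op 6 (move_left): buffer="aaan" (len 4), cursors c1@3 c2@3 c3@3, authorship 123.
After op 7 (insert('e')): buffer="aaaeeen" (len 7), cursors c1@6 c2@6 c3@6, authorship 123123.
After op 8 (delete): buffer="aaan" (len 4), cursors c1@3 c2@3 c3@3, authorship 123.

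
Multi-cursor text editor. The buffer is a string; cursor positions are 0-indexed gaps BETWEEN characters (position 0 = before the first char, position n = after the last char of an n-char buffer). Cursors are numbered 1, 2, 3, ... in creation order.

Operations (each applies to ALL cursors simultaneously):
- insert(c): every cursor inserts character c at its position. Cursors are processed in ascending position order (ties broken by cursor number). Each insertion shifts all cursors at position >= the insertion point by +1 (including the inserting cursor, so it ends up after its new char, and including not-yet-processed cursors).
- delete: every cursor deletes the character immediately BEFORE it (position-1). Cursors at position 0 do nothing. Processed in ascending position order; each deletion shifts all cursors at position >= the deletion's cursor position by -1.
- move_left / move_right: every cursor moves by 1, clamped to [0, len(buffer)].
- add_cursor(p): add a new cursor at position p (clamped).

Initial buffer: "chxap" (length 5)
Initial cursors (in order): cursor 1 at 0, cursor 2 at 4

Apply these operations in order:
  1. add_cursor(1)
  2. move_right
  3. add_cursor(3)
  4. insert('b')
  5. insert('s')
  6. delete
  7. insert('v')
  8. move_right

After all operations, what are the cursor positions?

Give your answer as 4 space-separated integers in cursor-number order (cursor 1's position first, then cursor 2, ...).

After op 1 (add_cursor(1)): buffer="chxap" (len 5), cursors c1@0 c3@1 c2@4, authorship .....
After op 2 (move_right): buffer="chxap" (len 5), cursors c1@1 c3@2 c2@5, authorship .....
After op 3 (add_cursor(3)): buffer="chxap" (len 5), cursors c1@1 c3@2 c4@3 c2@5, authorship .....
After op 4 (insert('b')): buffer="cbhbxbapb" (len 9), cursors c1@2 c3@4 c4@6 c2@9, authorship .1.3.4..2
After op 5 (insert('s')): buffer="cbshbsxbsapbs" (len 13), cursors c1@3 c3@6 c4@9 c2@13, authorship .11.33.44..22
After op 6 (delete): buffer="cbhbxbapb" (len 9), cursors c1@2 c3@4 c4@6 c2@9, authorship .1.3.4..2
After op 7 (insert('v')): buffer="cbvhbvxbvapbv" (len 13), cursors c1@3 c3@6 c4@9 c2@13, authorship .11.33.44..22
After op 8 (move_right): buffer="cbvhbvxbvapbv" (len 13), cursors c1@4 c3@7 c4@10 c2@13, authorship .11.33.44..22

Answer: 4 13 7 10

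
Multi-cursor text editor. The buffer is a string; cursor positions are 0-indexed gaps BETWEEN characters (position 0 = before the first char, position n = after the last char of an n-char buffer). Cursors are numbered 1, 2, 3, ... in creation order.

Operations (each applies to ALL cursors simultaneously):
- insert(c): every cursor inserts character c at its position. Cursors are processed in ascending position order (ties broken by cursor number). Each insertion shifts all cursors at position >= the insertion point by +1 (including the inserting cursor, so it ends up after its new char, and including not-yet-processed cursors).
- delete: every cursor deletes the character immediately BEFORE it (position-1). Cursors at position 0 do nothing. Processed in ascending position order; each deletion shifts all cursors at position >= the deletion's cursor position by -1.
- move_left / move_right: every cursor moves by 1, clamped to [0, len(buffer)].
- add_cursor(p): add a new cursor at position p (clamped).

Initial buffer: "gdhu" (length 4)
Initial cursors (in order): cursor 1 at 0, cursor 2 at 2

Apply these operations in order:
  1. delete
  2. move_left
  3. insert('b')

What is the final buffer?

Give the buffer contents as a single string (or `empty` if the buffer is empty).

Answer: bbghu

Derivation:
After op 1 (delete): buffer="ghu" (len 3), cursors c1@0 c2@1, authorship ...
After op 2 (move_left): buffer="ghu" (len 3), cursors c1@0 c2@0, authorship ...
After op 3 (insert('b')): buffer="bbghu" (len 5), cursors c1@2 c2@2, authorship 12...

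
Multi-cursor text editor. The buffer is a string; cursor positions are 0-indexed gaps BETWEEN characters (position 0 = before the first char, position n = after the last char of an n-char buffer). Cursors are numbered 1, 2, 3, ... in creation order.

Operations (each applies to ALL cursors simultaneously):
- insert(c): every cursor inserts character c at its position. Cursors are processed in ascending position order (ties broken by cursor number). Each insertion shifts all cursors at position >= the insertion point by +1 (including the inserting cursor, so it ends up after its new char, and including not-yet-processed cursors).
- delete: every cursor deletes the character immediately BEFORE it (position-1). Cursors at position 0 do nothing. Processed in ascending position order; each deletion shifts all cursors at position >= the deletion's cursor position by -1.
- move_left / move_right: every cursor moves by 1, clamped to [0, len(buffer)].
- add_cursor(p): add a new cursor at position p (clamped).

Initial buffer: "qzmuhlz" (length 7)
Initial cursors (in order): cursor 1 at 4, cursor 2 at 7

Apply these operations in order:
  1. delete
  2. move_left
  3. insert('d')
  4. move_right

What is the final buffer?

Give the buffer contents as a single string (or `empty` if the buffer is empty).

Answer: qzdmhdl

Derivation:
After op 1 (delete): buffer="qzmhl" (len 5), cursors c1@3 c2@5, authorship .....
After op 2 (move_left): buffer="qzmhl" (len 5), cursors c1@2 c2@4, authorship .....
After op 3 (insert('d')): buffer="qzdmhdl" (len 7), cursors c1@3 c2@6, authorship ..1..2.
After op 4 (move_right): buffer="qzdmhdl" (len 7), cursors c1@4 c2@7, authorship ..1..2.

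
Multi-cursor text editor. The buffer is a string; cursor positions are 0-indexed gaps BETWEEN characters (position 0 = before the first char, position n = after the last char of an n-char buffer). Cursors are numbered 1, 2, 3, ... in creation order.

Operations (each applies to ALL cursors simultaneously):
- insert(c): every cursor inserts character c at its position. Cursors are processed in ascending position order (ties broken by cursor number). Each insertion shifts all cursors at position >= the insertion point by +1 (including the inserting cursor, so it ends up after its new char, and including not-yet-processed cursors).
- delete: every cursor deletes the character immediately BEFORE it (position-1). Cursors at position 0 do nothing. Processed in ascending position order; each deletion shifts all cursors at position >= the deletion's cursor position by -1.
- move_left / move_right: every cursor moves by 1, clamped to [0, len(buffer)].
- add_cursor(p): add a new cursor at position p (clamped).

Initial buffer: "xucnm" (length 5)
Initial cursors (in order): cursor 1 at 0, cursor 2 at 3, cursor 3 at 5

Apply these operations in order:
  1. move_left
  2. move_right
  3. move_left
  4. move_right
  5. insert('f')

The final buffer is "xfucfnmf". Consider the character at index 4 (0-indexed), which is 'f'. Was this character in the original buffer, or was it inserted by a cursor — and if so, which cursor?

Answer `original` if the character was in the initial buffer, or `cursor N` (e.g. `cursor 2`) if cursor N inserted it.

Answer: cursor 2

Derivation:
After op 1 (move_left): buffer="xucnm" (len 5), cursors c1@0 c2@2 c3@4, authorship .....
After op 2 (move_right): buffer="xucnm" (len 5), cursors c1@1 c2@3 c3@5, authorship .....
After op 3 (move_left): buffer="xucnm" (len 5), cursors c1@0 c2@2 c3@4, authorship .....
After op 4 (move_right): buffer="xucnm" (len 5), cursors c1@1 c2@3 c3@5, authorship .....
After op 5 (insert('f')): buffer="xfucfnmf" (len 8), cursors c1@2 c2@5 c3@8, authorship .1..2..3
Authorship (.=original, N=cursor N): . 1 . . 2 . . 3
Index 4: author = 2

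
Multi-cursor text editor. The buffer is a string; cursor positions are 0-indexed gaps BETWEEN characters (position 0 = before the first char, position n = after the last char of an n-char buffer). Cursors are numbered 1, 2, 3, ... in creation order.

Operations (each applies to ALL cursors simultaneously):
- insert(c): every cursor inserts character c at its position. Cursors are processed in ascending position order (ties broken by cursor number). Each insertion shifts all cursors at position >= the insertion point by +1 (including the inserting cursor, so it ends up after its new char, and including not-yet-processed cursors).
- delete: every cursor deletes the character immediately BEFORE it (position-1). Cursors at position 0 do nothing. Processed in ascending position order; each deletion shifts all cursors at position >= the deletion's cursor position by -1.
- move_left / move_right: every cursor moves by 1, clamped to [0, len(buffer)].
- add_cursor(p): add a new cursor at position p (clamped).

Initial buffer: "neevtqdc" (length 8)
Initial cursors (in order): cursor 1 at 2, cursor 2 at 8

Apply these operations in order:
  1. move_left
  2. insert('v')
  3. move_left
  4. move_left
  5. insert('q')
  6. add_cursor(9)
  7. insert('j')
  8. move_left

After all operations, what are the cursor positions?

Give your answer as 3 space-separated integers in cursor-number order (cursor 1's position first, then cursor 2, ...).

Answer: 1 11 11

Derivation:
After op 1 (move_left): buffer="neevtqdc" (len 8), cursors c1@1 c2@7, authorship ........
After op 2 (insert('v')): buffer="nveevtqdvc" (len 10), cursors c1@2 c2@9, authorship .1......2.
After op 3 (move_left): buffer="nveevtqdvc" (len 10), cursors c1@1 c2@8, authorship .1......2.
After op 4 (move_left): buffer="nveevtqdvc" (len 10), cursors c1@0 c2@7, authorship .1......2.
After op 5 (insert('q')): buffer="qnveevtqqdvc" (len 12), cursors c1@1 c2@9, authorship 1.1.....2.2.
After op 6 (add_cursor(9)): buffer="qnveevtqqdvc" (len 12), cursors c1@1 c2@9 c3@9, authorship 1.1.....2.2.
After op 7 (insert('j')): buffer="qjnveevtqqjjdvc" (len 15), cursors c1@2 c2@12 c3@12, authorship 11.1.....223.2.
After op 8 (move_left): buffer="qjnveevtqqjjdvc" (len 15), cursors c1@1 c2@11 c3@11, authorship 11.1.....223.2.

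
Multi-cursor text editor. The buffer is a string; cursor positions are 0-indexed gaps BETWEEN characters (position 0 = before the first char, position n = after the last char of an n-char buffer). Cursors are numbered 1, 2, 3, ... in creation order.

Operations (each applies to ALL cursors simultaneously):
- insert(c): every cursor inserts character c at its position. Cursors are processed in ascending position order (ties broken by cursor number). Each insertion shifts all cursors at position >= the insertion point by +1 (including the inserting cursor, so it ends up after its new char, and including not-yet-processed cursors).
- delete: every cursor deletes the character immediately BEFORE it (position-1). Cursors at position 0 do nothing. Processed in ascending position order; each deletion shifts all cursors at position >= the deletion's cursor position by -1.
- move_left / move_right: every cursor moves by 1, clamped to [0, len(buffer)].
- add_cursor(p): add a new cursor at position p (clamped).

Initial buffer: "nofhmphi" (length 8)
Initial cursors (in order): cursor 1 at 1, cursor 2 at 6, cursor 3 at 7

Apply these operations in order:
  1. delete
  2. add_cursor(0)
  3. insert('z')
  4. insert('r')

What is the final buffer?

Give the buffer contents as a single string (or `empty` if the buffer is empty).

Answer: zzrrofhmzzrri

Derivation:
After op 1 (delete): buffer="ofhmi" (len 5), cursors c1@0 c2@4 c3@4, authorship .....
After op 2 (add_cursor(0)): buffer="ofhmi" (len 5), cursors c1@0 c4@0 c2@4 c3@4, authorship .....
After op 3 (insert('z')): buffer="zzofhmzzi" (len 9), cursors c1@2 c4@2 c2@8 c3@8, authorship 14....23.
After op 4 (insert('r')): buffer="zzrrofhmzzrri" (len 13), cursors c1@4 c4@4 c2@12 c3@12, authorship 1414....2323.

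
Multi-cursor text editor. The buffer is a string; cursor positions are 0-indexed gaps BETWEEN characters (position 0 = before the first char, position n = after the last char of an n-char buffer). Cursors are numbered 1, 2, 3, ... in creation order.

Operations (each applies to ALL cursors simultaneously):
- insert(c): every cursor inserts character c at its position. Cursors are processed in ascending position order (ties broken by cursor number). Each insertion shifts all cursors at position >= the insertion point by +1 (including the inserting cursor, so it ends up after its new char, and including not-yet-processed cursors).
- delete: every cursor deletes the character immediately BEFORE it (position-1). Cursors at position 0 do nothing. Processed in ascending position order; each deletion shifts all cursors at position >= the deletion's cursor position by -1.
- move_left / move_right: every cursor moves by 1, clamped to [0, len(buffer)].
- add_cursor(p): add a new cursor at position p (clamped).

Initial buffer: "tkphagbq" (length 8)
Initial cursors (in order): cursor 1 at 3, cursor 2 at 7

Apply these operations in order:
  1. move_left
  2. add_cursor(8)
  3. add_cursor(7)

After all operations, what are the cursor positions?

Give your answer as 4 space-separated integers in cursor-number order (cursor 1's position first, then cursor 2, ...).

After op 1 (move_left): buffer="tkphagbq" (len 8), cursors c1@2 c2@6, authorship ........
After op 2 (add_cursor(8)): buffer="tkphagbq" (len 8), cursors c1@2 c2@6 c3@8, authorship ........
After op 3 (add_cursor(7)): buffer="tkphagbq" (len 8), cursors c1@2 c2@6 c4@7 c3@8, authorship ........

Answer: 2 6 8 7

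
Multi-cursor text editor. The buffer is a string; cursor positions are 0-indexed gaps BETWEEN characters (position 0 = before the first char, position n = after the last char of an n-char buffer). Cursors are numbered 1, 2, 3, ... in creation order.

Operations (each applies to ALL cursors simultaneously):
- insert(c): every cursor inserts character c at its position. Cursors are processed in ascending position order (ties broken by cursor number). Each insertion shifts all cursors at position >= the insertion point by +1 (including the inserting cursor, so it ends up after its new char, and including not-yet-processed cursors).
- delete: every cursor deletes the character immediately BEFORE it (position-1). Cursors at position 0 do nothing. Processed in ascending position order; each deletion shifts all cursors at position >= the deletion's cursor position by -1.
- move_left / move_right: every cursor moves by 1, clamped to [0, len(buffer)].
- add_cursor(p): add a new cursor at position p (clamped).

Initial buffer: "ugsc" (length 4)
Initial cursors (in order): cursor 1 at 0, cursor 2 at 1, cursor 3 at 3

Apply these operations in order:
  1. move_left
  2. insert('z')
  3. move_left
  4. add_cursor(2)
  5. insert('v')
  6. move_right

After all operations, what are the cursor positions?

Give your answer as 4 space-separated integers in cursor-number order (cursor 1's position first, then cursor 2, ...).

Answer: 4 4 9 6

Derivation:
After op 1 (move_left): buffer="ugsc" (len 4), cursors c1@0 c2@0 c3@2, authorship ....
After op 2 (insert('z')): buffer="zzugzsc" (len 7), cursors c1@2 c2@2 c3@5, authorship 12..3..
After op 3 (move_left): buffer="zzugzsc" (len 7), cursors c1@1 c2@1 c3@4, authorship 12..3..
After op 4 (add_cursor(2)): buffer="zzugzsc" (len 7), cursors c1@1 c2@1 c4@2 c3@4, authorship 12..3..
After op 5 (insert('v')): buffer="zvvzvugvzsc" (len 11), cursors c1@3 c2@3 c4@5 c3@8, authorship 11224..33..
After op 6 (move_right): buffer="zvvzvugvzsc" (len 11), cursors c1@4 c2@4 c4@6 c3@9, authorship 11224..33..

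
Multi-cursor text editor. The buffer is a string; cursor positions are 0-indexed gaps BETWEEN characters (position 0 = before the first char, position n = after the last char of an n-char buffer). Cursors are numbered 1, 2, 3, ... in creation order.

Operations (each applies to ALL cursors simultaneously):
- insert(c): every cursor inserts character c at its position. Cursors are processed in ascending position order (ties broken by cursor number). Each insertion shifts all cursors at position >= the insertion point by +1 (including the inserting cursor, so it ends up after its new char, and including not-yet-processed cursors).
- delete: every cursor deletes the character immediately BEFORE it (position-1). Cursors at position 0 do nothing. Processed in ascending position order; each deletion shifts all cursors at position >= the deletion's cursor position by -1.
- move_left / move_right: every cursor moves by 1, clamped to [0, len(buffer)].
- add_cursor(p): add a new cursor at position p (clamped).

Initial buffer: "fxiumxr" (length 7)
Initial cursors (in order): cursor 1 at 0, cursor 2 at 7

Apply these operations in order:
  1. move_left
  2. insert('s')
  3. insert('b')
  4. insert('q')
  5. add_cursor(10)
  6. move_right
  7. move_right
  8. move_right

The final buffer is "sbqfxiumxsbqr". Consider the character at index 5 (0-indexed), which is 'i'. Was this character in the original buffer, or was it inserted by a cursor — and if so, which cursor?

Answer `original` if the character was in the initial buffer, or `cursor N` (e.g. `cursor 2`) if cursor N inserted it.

Answer: original

Derivation:
After op 1 (move_left): buffer="fxiumxr" (len 7), cursors c1@0 c2@6, authorship .......
After op 2 (insert('s')): buffer="sfxiumxsr" (len 9), cursors c1@1 c2@8, authorship 1......2.
After op 3 (insert('b')): buffer="sbfxiumxsbr" (len 11), cursors c1@2 c2@10, authorship 11......22.
After op 4 (insert('q')): buffer="sbqfxiumxsbqr" (len 13), cursors c1@3 c2@12, authorship 111......222.
After op 5 (add_cursor(10)): buffer="sbqfxiumxsbqr" (len 13), cursors c1@3 c3@10 c2@12, authorship 111......222.
After op 6 (move_right): buffer="sbqfxiumxsbqr" (len 13), cursors c1@4 c3@11 c2@13, authorship 111......222.
After op 7 (move_right): buffer="sbqfxiumxsbqr" (len 13), cursors c1@5 c3@12 c2@13, authorship 111......222.
After op 8 (move_right): buffer="sbqfxiumxsbqr" (len 13), cursors c1@6 c2@13 c3@13, authorship 111......222.
Authorship (.=original, N=cursor N): 1 1 1 . . . . . . 2 2 2 .
Index 5: author = original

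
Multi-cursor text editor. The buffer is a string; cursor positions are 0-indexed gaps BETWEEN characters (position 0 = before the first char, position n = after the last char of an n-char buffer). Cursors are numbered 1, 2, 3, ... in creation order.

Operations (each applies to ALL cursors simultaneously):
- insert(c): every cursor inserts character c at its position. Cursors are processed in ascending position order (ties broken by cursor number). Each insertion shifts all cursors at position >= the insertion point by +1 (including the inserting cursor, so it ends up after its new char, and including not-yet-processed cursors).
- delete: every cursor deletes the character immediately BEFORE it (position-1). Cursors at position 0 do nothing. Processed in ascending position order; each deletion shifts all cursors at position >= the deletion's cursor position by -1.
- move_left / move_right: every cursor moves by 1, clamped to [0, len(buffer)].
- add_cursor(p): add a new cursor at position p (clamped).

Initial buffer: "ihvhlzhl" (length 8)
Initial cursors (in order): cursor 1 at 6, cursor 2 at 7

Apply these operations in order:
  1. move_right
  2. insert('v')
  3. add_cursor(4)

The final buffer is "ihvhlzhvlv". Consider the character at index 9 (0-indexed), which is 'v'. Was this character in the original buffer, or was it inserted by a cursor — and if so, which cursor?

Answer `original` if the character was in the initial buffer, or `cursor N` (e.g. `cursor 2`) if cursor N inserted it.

Answer: cursor 2

Derivation:
After op 1 (move_right): buffer="ihvhlzhl" (len 8), cursors c1@7 c2@8, authorship ........
After op 2 (insert('v')): buffer="ihvhlzhvlv" (len 10), cursors c1@8 c2@10, authorship .......1.2
After op 3 (add_cursor(4)): buffer="ihvhlzhvlv" (len 10), cursors c3@4 c1@8 c2@10, authorship .......1.2
Authorship (.=original, N=cursor N): . . . . . . . 1 . 2
Index 9: author = 2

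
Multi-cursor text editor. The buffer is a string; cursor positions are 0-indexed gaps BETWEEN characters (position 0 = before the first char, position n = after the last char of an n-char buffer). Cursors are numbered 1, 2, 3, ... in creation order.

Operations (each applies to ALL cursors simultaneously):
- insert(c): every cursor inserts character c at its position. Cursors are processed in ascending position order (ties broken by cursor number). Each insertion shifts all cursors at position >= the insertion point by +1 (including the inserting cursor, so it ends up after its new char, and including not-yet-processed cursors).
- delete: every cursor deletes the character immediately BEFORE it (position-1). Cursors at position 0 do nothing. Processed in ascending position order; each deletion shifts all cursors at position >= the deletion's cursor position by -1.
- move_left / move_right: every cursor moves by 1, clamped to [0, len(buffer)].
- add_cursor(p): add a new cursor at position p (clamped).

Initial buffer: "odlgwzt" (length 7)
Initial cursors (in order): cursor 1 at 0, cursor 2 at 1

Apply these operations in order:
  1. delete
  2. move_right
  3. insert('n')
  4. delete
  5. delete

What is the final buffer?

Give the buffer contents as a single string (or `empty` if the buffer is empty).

After op 1 (delete): buffer="dlgwzt" (len 6), cursors c1@0 c2@0, authorship ......
After op 2 (move_right): buffer="dlgwzt" (len 6), cursors c1@1 c2@1, authorship ......
After op 3 (insert('n')): buffer="dnnlgwzt" (len 8), cursors c1@3 c2@3, authorship .12.....
After op 4 (delete): buffer="dlgwzt" (len 6), cursors c1@1 c2@1, authorship ......
After op 5 (delete): buffer="lgwzt" (len 5), cursors c1@0 c2@0, authorship .....

Answer: lgwzt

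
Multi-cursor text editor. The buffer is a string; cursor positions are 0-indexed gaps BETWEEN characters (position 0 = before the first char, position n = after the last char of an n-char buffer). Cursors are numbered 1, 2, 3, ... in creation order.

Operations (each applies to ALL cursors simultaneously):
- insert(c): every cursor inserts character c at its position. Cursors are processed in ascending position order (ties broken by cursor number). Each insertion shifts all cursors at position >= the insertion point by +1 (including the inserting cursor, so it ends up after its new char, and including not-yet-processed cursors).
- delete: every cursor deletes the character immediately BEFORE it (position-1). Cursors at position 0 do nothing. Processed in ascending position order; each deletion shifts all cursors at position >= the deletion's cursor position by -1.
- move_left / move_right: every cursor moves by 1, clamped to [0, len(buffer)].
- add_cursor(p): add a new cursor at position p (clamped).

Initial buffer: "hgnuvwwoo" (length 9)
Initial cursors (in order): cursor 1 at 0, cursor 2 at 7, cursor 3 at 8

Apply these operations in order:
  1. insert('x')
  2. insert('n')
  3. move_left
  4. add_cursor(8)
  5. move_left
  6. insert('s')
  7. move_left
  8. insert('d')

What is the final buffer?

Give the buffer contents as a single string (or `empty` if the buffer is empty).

Answer: dsxnhgnuvdswwdsxnodsxno

Derivation:
After op 1 (insert('x')): buffer="xhgnuvwwxoxo" (len 12), cursors c1@1 c2@9 c3@11, authorship 1.......2.3.
After op 2 (insert('n')): buffer="xnhgnuvwwxnoxno" (len 15), cursors c1@2 c2@11 c3@14, authorship 11.......22.33.
After op 3 (move_left): buffer="xnhgnuvwwxnoxno" (len 15), cursors c1@1 c2@10 c3@13, authorship 11.......22.33.
After op 4 (add_cursor(8)): buffer="xnhgnuvwwxnoxno" (len 15), cursors c1@1 c4@8 c2@10 c3@13, authorship 11.......22.33.
After op 5 (move_left): buffer="xnhgnuvwwxnoxno" (len 15), cursors c1@0 c4@7 c2@9 c3@12, authorship 11.......22.33.
After op 6 (insert('s')): buffer="sxnhgnuvswwsxnosxno" (len 19), cursors c1@1 c4@9 c2@12 c3@16, authorship 111.....4..222.333.
After op 7 (move_left): buffer="sxnhgnuvswwsxnosxno" (len 19), cursors c1@0 c4@8 c2@11 c3@15, authorship 111.....4..222.333.
After op 8 (insert('d')): buffer="dsxnhgnuvdswwdsxnodsxno" (len 23), cursors c1@1 c4@10 c2@14 c3@19, authorship 1111.....44..2222.3333.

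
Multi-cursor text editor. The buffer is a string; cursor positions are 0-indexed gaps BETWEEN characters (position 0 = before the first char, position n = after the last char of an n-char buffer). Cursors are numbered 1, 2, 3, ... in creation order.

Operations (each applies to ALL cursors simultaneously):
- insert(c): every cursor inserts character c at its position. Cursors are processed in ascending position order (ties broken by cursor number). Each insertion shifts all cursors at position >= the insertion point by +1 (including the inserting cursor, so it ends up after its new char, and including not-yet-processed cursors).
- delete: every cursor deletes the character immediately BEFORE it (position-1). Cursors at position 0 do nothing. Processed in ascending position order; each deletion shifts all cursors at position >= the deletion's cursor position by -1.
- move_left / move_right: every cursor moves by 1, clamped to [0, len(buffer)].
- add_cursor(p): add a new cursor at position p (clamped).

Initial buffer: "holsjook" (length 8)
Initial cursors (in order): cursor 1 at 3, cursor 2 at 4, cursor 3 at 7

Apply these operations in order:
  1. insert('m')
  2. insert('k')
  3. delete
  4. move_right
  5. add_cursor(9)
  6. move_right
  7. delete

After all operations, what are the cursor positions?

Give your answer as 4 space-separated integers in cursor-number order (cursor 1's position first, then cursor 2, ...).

Answer: 5 6 7 7

Derivation:
After op 1 (insert('m')): buffer="holmsmjoomk" (len 11), cursors c1@4 c2@6 c3@10, authorship ...1.2...3.
After op 2 (insert('k')): buffer="holmksmkjoomkk" (len 14), cursors c1@5 c2@8 c3@13, authorship ...11.22...33.
After op 3 (delete): buffer="holmsmjoomk" (len 11), cursors c1@4 c2@6 c3@10, authorship ...1.2...3.
After op 4 (move_right): buffer="holmsmjoomk" (len 11), cursors c1@5 c2@7 c3@11, authorship ...1.2...3.
After op 5 (add_cursor(9)): buffer="holmsmjoomk" (len 11), cursors c1@5 c2@7 c4@9 c3@11, authorship ...1.2...3.
After op 6 (move_right): buffer="holmsmjoomk" (len 11), cursors c1@6 c2@8 c4@10 c3@11, authorship ...1.2...3.
After op 7 (delete): buffer="holmsjo" (len 7), cursors c1@5 c2@6 c3@7 c4@7, authorship ...1...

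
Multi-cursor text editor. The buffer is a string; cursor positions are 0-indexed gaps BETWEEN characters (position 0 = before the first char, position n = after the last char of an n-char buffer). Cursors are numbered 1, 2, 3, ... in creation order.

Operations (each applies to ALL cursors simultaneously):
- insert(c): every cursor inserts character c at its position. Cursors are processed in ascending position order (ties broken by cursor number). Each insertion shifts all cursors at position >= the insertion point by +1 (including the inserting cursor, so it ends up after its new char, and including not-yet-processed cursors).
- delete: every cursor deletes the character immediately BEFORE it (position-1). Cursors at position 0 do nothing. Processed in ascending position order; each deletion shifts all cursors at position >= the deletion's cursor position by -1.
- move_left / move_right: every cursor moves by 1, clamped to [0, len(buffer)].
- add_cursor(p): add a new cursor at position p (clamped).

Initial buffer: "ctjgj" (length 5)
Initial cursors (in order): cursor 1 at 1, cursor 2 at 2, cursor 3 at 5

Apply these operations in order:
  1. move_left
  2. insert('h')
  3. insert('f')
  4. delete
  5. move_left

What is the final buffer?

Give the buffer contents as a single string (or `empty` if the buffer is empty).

After op 1 (move_left): buffer="ctjgj" (len 5), cursors c1@0 c2@1 c3@4, authorship .....
After op 2 (insert('h')): buffer="hchtjghj" (len 8), cursors c1@1 c2@3 c3@7, authorship 1.2...3.
After op 3 (insert('f')): buffer="hfchftjghfj" (len 11), cursors c1@2 c2@5 c3@10, authorship 11.22...33.
After op 4 (delete): buffer="hchtjghj" (len 8), cursors c1@1 c2@3 c3@7, authorship 1.2...3.
After op 5 (move_left): buffer="hchtjghj" (len 8), cursors c1@0 c2@2 c3@6, authorship 1.2...3.

Answer: hchtjghj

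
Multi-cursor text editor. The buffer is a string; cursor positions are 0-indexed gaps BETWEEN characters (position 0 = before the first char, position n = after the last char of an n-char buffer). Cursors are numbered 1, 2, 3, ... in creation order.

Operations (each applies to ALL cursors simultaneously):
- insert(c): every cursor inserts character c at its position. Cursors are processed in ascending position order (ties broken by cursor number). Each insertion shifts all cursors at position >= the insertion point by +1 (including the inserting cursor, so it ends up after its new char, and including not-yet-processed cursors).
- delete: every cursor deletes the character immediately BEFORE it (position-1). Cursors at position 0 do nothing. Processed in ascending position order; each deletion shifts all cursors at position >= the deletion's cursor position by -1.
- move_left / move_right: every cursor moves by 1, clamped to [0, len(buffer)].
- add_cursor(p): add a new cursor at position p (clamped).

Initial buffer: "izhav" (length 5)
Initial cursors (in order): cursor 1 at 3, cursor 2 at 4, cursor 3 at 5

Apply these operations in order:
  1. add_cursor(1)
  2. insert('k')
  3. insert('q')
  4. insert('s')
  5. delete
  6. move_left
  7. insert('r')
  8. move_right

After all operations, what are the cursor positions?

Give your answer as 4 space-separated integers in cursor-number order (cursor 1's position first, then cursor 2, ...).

After op 1 (add_cursor(1)): buffer="izhav" (len 5), cursors c4@1 c1@3 c2@4 c3@5, authorship .....
After op 2 (insert('k')): buffer="ikzhkakvk" (len 9), cursors c4@2 c1@5 c2@7 c3@9, authorship .4..1.2.3
After op 3 (insert('q')): buffer="ikqzhkqakqvkq" (len 13), cursors c4@3 c1@7 c2@10 c3@13, authorship .44..11.22.33
After op 4 (insert('s')): buffer="ikqszhkqsakqsvkqs" (len 17), cursors c4@4 c1@9 c2@13 c3@17, authorship .444..111.222.333
After op 5 (delete): buffer="ikqzhkqakqvkq" (len 13), cursors c4@3 c1@7 c2@10 c3@13, authorship .44..11.22.33
After op 6 (move_left): buffer="ikqzhkqakqvkq" (len 13), cursors c4@2 c1@6 c2@9 c3@12, authorship .44..11.22.33
After op 7 (insert('r')): buffer="ikrqzhkrqakrqvkrq" (len 17), cursors c4@3 c1@8 c2@12 c3@16, authorship .444..111.222.333
After op 8 (move_right): buffer="ikrqzhkrqakrqvkrq" (len 17), cursors c4@4 c1@9 c2@13 c3@17, authorship .444..111.222.333

Answer: 9 13 17 4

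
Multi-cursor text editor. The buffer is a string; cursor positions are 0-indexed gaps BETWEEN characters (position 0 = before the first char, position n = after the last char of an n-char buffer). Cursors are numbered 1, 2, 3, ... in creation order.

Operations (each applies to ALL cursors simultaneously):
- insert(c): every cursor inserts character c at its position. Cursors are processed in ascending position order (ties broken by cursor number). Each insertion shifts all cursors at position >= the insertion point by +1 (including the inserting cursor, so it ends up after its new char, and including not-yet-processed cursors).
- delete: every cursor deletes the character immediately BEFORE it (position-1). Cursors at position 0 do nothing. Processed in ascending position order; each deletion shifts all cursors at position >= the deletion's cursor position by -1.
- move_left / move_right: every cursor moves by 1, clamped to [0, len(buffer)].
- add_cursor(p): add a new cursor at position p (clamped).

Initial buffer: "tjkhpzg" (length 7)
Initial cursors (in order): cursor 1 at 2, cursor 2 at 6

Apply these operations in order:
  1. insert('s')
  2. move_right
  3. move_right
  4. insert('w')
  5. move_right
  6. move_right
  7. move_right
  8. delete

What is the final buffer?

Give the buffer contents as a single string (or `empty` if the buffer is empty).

Answer: tjskhwpzg

Derivation:
After op 1 (insert('s')): buffer="tjskhpzsg" (len 9), cursors c1@3 c2@8, authorship ..1....2.
After op 2 (move_right): buffer="tjskhpzsg" (len 9), cursors c1@4 c2@9, authorship ..1....2.
After op 3 (move_right): buffer="tjskhpzsg" (len 9), cursors c1@5 c2@9, authorship ..1....2.
After op 4 (insert('w')): buffer="tjskhwpzsgw" (len 11), cursors c1@6 c2@11, authorship ..1..1..2.2
After op 5 (move_right): buffer="tjskhwpzsgw" (len 11), cursors c1@7 c2@11, authorship ..1..1..2.2
After op 6 (move_right): buffer="tjskhwpzsgw" (len 11), cursors c1@8 c2@11, authorship ..1..1..2.2
After op 7 (move_right): buffer="tjskhwpzsgw" (len 11), cursors c1@9 c2@11, authorship ..1..1..2.2
After op 8 (delete): buffer="tjskhwpzg" (len 9), cursors c1@8 c2@9, authorship ..1..1...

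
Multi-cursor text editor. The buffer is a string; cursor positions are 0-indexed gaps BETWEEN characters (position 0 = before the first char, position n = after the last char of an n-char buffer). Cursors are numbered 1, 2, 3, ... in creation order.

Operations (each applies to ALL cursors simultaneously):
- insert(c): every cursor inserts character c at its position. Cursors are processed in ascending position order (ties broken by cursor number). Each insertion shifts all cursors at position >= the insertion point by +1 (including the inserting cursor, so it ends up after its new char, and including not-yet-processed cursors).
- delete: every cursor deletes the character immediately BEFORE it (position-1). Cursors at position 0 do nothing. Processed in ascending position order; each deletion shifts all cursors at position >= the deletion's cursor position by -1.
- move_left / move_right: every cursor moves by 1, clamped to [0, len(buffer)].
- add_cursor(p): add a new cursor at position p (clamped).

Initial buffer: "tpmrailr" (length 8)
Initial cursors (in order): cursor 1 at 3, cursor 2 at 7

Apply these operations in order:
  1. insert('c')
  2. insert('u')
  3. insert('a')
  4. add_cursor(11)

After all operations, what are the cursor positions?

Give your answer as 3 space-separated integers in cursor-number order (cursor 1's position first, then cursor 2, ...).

Answer: 6 13 11

Derivation:
After op 1 (insert('c')): buffer="tpmcrailcr" (len 10), cursors c1@4 c2@9, authorship ...1....2.
After op 2 (insert('u')): buffer="tpmcurailcur" (len 12), cursors c1@5 c2@11, authorship ...11....22.
After op 3 (insert('a')): buffer="tpmcuarailcuar" (len 14), cursors c1@6 c2@13, authorship ...111....222.
After op 4 (add_cursor(11)): buffer="tpmcuarailcuar" (len 14), cursors c1@6 c3@11 c2@13, authorship ...111....222.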